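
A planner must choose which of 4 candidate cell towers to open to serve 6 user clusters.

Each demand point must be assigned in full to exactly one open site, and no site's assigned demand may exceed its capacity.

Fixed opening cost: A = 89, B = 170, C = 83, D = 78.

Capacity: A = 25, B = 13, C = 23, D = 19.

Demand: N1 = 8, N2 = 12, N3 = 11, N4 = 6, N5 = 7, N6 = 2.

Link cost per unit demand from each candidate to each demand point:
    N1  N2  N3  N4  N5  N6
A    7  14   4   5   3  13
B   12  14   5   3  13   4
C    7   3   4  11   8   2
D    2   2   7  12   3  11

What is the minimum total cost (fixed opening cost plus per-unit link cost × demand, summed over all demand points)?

363

Open {A, C}; cheapest assignment that respects the capacities:
  A (cap 25, load 24): N3, N4, N5 — cost 11×4 + 6×5 + 7×3 = 95
  C (cap 23, load 22): N1, N2, N6 — cost 8×7 + 12×3 + 2×2 = 96
  Shipping 191, fixed 172 → total 363.
  Any other capacity-feasible assignment to {A, C} ships for at least 191.
Compare {A, C, D}: its best feasible assignment gives total 401.
Compare {B, C, D}: its best feasible assignment gives total 474.
Every other set of open sites that can feasibly serve all demand totals ≥ 401 even under its best assignment. Minimum: 363.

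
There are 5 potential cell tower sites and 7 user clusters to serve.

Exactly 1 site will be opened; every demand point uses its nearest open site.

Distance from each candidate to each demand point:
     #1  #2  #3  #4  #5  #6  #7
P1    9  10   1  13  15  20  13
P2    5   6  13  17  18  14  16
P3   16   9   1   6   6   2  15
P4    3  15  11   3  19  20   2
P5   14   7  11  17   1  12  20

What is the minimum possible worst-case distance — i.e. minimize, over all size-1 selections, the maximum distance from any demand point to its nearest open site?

Open {P3}.
  Farthest demand point is #1 at distance 16 (to P3); all others are ≤ 16.
With {P2} the worst case is 18.
With {P1} the worst case is 20.
No size-1 selection achieves below 16.

16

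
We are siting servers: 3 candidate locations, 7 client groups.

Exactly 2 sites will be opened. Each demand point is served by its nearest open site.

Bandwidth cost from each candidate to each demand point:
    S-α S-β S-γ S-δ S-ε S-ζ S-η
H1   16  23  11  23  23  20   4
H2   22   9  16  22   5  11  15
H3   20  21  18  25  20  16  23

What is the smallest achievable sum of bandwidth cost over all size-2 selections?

Open {H1, H2}.
  S-α→H1 16, S-β→H2 9, S-γ→H1 11, S-δ→H2 22, S-ε→H2 5, S-ζ→H2 11, S-η→H1 4  ⇒ total 78.
Compare {H2, H3}: total 98.
Compare {H1, H3}: total 111.

78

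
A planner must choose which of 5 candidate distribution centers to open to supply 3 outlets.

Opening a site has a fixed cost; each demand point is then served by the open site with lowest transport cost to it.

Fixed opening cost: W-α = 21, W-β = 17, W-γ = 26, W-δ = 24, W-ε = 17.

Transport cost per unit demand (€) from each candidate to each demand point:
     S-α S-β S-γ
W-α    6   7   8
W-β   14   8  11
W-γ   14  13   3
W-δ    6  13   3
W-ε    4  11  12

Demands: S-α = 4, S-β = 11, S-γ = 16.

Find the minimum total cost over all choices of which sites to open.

194

Open {W-α, W-δ}: assign each demand point to its cheapest open site.
  S-α→W-α 4×6=24, S-β→W-α 11×7=77, S-γ→W-δ 16×3=48
  transport cost 149, fixed 45 → total 194.
Compare {W-α, W-γ}: transport cost 149 + fixed 47 = 196.
Compare {W-β, W-δ}: transport cost 160 + fixed 41 = 201.
Compare {W-α, W-δ, W-ε}: transport cost 141 + fixed 62 = 203.
All other subsets cost ≥ 196. Minimum total cost: 194.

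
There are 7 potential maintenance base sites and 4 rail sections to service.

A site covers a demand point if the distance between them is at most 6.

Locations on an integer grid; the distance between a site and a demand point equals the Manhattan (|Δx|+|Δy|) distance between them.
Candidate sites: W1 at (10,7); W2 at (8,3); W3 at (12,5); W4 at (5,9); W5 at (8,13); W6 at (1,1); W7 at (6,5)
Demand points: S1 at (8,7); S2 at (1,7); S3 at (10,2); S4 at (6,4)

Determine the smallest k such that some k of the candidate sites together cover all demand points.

Coverage sets (demand points within 6 of each site):
  W1: {S1, S3}
  W2: {S1, S3, S4}
  W3: {S1, S3}
  W4: {S1, S2, S4}
  W5: {S1}
  W6: {S2}
  W7: {S1, S4}
No single site covers all 4 demand points.
But {W1, W4} covers everything, so the minimum is 2.

2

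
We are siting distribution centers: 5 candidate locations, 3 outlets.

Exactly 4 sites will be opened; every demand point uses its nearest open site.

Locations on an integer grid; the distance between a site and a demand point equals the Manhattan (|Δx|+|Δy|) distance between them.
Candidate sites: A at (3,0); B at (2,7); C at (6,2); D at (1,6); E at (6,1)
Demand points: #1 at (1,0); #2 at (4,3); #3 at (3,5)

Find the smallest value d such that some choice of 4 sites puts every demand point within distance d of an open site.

3

Open {A, B, C, D}.
  Farthest demand point is #2 at distance 3 (to C); all others are ≤ 3.
With {A, B, C, E} the worst case is 3.
With {A, C, D, E} the worst case is 3.
No size-4 selection achieves below 3.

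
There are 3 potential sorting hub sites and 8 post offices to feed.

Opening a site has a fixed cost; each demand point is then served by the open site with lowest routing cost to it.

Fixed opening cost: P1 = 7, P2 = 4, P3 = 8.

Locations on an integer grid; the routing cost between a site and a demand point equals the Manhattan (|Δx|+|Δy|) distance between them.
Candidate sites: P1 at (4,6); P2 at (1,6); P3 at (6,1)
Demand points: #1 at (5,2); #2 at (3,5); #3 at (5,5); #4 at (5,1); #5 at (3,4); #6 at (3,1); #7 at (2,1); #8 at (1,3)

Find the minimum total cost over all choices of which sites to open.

37

Open {P2, P3}: assign each demand point to its cheapest open site.
  #1→P3 2, #2→P2 3, #3→P2 5, #4→P3 1, #5→P2 4, #6→P3 3, #7→P3 4, #8→P2 3
  routing cost 25, fixed 12 → total 37.
Compare {P1, P3}: routing cost 23 + fixed 15 = 38.
Compare {P1, P2, P3}: routing cost 20 + fixed 19 = 39.
Compare {P3}: routing cost 35 + fixed 8 = 43.
All other subsets cost ≥ 38. Minimum total cost: 37.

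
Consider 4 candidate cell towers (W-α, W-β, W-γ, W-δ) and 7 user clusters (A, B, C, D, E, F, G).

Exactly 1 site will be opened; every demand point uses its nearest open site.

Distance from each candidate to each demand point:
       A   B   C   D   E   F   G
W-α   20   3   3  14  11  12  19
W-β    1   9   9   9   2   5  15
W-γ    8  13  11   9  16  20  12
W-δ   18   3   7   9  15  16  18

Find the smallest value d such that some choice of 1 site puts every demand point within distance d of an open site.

Open {W-β}.
  Farthest demand point is G at distance 15 (to W-β); all others are ≤ 15.
With {W-δ} the worst case is 18.
With {W-α} the worst case is 20.
No size-1 selection achieves below 15.

15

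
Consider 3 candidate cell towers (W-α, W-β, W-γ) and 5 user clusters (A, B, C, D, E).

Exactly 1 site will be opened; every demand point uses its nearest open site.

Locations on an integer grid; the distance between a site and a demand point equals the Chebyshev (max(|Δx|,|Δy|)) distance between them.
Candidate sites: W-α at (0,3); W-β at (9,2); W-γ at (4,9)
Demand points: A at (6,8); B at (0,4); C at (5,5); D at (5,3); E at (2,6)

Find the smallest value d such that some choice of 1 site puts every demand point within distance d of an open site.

6

Open {W-α}.
  Farthest demand point is A at distance 6 (to W-α); all others are ≤ 6.
With {W-γ} the worst case is 6.
With {W-β} the worst case is 9.
No size-1 selection achieves below 6.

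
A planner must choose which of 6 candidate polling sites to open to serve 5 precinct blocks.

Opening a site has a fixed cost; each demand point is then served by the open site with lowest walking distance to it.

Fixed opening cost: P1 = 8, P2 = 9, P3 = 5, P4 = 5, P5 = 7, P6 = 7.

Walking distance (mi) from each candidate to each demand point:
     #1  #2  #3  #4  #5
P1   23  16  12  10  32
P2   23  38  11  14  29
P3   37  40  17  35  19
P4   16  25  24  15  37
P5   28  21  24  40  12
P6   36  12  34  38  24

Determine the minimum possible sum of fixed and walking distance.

Open {P1, P4, P5}: assign each demand point to its cheapest open site.
  #1→P4 16, #2→P1 16, #3→P1 12, #4→P1 10, #5→P5 12
  walking distance 66, fixed 20 → total 86.
Compare {P1, P5}: walking distance 73 + fixed 15 = 88.
Compare {P1, P4, P5, P6}: walking distance 62 + fixed 27 = 89.
Compare {P1, P3, P4}: walking distance 73 + fixed 18 = 91.
All other subsets cost ≥ 88. Minimum total cost: 86.

86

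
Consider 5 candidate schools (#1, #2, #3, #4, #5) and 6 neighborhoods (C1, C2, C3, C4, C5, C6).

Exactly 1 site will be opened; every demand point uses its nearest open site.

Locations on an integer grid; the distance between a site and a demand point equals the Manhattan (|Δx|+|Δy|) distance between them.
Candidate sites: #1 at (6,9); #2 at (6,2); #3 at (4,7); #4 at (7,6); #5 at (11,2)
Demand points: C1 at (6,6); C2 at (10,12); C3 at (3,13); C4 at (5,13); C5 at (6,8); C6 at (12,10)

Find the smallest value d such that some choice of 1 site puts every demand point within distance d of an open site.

Open {#1}.
  Farthest demand point is C2 at distance 7 (to #1); all others are ≤ 7.
With {#3} the worst case is 11.
With {#4} the worst case is 11.
No size-1 selection achieves below 7.

7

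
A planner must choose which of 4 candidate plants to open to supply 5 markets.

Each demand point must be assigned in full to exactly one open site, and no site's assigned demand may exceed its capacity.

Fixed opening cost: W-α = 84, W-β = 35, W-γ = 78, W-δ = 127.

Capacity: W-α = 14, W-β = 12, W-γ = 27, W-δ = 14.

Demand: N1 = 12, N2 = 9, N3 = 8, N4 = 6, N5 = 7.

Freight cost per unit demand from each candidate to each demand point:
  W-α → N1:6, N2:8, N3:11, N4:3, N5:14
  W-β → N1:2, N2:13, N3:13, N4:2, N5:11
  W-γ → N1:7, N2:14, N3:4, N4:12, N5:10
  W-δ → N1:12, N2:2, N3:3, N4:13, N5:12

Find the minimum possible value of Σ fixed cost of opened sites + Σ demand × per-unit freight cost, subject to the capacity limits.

456

Open {W-β, W-γ, W-δ}; cheapest assignment that respects the capacities:
  W-β (cap 12, load 12): N1 — cost 12×2 = 24
  W-γ (cap 27, load 21): N3, N4, N5 — cost 8×4 + 6×12 + 7×10 = 174
  W-δ (cap 14, load 9): N2 — cost 9×2 = 18
  Shipping 216, fixed 240 → total 456.
  Any other capacity-feasible assignment to {W-β, W-γ, W-δ} ships for at least 216.
Compare {W-α, W-β, W-γ}: its best feasible assignment gives total 467.
Compare {W-α, W-β, W-γ, W-δ}: its best feasible assignment gives total 486.
Every other set of open sites that can feasibly serve all demand totals ≥ 467 even under its best assignment. Minimum: 456.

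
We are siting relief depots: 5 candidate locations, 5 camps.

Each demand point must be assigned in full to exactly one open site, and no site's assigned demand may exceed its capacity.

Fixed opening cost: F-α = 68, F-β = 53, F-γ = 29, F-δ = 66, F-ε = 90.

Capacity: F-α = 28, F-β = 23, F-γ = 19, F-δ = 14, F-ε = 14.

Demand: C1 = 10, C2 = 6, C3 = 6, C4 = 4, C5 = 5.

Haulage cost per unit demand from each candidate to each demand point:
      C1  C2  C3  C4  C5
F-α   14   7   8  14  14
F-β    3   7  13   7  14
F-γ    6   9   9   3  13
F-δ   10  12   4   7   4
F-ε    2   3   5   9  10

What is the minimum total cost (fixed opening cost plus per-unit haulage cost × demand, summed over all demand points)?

263

Open {F-β, F-δ}; cheapest assignment that respects the capacities:
  F-β (cap 23, load 20): C1, C2, C4 — cost 10×3 + 6×7 + 4×7 = 100
  F-δ (cap 14, load 11): C3, C5 — cost 6×4 + 5×4 = 44
  Shipping 144, fixed 119 → total 263.
  Any other capacity-feasible assignment to {F-β, F-δ} ships for at least 144.
Compare {F-β, F-γ, F-δ}: its best feasible assignment gives total 276.
Compare {F-β, F-γ}: its best feasible assignment gives total 285.
Every other set of open sites that can feasibly serve all demand totals ≥ 276 even under its best assignment. Minimum: 263.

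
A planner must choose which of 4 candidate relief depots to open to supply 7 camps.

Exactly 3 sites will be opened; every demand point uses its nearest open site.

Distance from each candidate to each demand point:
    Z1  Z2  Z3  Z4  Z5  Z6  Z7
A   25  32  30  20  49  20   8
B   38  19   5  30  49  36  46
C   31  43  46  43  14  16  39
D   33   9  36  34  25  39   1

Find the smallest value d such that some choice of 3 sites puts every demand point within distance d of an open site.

Open {A, B, C}.
  Farthest demand point is Z1 at distance 25 (to A); all others are ≤ 25.
With {A, B, D} the worst case is 25.
With {A, C, D} the worst case is 30.
No size-3 selection achieves below 25.

25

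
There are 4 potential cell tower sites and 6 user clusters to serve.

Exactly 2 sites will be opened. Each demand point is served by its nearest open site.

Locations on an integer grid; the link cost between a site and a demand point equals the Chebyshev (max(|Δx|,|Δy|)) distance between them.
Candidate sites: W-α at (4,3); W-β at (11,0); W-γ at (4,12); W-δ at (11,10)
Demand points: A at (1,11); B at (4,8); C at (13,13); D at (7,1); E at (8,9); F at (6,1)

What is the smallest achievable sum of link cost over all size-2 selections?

24

Open {W-α, W-δ}.
  A→W-α 8, B→W-α 5, C→W-δ 3, D→W-α 3, E→W-δ 3, F→W-α 2  ⇒ total 24.
Compare {W-α, W-γ}: total 25.
Compare {W-β, W-γ}: total 29.
No size-2 selection does better; minimum is 24.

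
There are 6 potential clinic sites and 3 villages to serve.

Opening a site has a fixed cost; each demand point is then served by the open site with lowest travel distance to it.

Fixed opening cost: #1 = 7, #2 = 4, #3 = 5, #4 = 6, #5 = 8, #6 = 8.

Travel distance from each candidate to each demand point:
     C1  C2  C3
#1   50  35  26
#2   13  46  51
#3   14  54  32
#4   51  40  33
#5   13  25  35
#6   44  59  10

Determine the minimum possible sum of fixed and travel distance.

64

Open {#5, #6}: assign each demand point to its cheapest open site.
  C1→#5 13, C2→#5 25, C3→#6 10
  travel distance 48, fixed 16 → total 64.
Compare {#2, #5, #6}: travel distance 48 + fixed 20 = 68.
Compare {#3, #5, #6}: travel distance 48 + fixed 21 = 69.
Compare {#4, #5, #6}: travel distance 48 + fixed 22 = 70.
All other subsets cost ≥ 68. Minimum total cost: 64.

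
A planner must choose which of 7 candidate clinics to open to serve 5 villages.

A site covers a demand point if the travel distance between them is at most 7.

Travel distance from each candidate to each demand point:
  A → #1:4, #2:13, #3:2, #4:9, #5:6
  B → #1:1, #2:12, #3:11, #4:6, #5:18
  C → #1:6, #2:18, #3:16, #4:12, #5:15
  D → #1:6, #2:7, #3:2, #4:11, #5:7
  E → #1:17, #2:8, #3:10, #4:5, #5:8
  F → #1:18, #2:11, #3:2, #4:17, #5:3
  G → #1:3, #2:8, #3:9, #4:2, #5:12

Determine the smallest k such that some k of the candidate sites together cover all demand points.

Coverage sets (demand points within 7 of each site):
  A: {#1, #3, #5}
  B: {#1, #4}
  C: {#1}
  D: {#1, #2, #3, #5}
  E: {#4}
  F: {#3, #5}
  G: {#1, #4}
No single site covers all 5 demand points.
But {B, D} covers everything, so the minimum is 2.

2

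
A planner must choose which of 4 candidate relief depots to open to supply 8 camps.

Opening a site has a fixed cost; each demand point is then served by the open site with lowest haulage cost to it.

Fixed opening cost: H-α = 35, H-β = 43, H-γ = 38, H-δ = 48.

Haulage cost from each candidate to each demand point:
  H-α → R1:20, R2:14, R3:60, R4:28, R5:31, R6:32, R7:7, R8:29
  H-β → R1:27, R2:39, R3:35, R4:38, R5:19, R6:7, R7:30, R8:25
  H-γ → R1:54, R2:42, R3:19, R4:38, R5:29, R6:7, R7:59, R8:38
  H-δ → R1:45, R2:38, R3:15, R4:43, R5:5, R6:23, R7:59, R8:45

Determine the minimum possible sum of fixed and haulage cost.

Open {H-α, H-δ}: assign each demand point to its cheapest open site.
  R1→H-α 20, R2→H-α 14, R3→H-δ 15, R4→H-α 28, R5→H-δ 5, R6→H-δ 23, R7→H-α 7, R8→H-α 29
  haulage cost 141, fixed 83 → total 224.
Compare {H-α, H-γ}: haulage cost 153 + fixed 73 = 226.
Compare {H-α, H-β}: haulage cost 155 + fixed 78 = 233.
Compare {H-α, H-γ, H-δ}: haulage cost 125 + fixed 121 = 246.
All other subsets cost ≥ 226. Minimum total cost: 224.

224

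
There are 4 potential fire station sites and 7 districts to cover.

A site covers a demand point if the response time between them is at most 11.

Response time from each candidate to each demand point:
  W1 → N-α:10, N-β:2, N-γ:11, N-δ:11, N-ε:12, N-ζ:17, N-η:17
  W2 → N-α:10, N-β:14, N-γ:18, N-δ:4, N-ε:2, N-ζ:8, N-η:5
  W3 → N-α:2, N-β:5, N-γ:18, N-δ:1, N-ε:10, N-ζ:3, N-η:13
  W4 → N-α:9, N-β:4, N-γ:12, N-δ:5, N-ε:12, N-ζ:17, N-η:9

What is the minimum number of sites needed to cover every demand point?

2

Coverage sets (demand points within 11 of each site):
  W1: {N-α, N-β, N-γ, N-δ}
  W2: {N-α, N-δ, N-ε, N-ζ, N-η}
  W3: {N-α, N-β, N-δ, N-ε, N-ζ}
  W4: {N-α, N-β, N-δ, N-η}
No single site covers all 7 demand points.
But {W1, W2} covers everything, so the minimum is 2.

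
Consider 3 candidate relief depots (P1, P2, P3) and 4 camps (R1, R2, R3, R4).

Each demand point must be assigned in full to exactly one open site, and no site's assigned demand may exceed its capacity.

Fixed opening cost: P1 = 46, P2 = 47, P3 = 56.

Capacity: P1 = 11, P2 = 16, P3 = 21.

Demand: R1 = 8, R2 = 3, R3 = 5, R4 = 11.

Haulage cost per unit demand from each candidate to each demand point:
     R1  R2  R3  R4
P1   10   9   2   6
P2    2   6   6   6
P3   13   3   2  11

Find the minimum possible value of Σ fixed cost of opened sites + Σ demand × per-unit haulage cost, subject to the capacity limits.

Open {P1, P2}; cheapest assignment that respects the capacities:
  P1 (cap 11, load 11): R4 — cost 11×6 = 66
  P2 (cap 16, load 16): R1, R2, R3 — cost 8×2 + 3×6 + 5×6 = 64
  Shipping 130, fixed 93 → total 223.
  Any other capacity-feasible assignment to {P1, P2} ships for at least 130.
Compare {P1, P2, P3}: its best feasible assignment gives total 250.
Compare {P2, P3}: its best feasible assignment gives total 259.
Every other set of open sites that can feasibly serve all demand totals ≥ 250 even under its best assignment. Minimum: 223.

223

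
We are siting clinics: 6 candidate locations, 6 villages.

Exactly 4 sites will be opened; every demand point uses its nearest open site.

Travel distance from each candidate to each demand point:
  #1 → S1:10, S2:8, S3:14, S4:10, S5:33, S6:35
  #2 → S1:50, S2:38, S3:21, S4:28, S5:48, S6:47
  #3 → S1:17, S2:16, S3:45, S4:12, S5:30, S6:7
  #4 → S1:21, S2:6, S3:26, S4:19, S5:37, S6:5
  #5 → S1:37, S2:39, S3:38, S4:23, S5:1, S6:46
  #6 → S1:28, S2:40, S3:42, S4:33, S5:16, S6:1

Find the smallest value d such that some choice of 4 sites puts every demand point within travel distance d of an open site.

Open {#1, #2, #3, #5}.
  Farthest demand point is S3 at travel distance 14 (to #1); all others are ≤ 14.
With {#1, #2, #4, #5} the worst case is 14.
With {#1, #2, #5, #6} the worst case is 14.
No size-4 selection achieves below 14.

14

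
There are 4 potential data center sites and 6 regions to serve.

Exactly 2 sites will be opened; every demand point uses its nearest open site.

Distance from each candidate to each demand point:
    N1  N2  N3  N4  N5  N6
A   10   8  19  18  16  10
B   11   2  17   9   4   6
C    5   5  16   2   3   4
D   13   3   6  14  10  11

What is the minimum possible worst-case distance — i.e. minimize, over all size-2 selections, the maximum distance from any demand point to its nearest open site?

6

Open {C, D}.
  Farthest demand point is N3 at distance 6 (to D); all others are ≤ 6.
With {B, D} the worst case is 11.
With {A, D} the worst case is 14.
No size-2 selection achieves below 6.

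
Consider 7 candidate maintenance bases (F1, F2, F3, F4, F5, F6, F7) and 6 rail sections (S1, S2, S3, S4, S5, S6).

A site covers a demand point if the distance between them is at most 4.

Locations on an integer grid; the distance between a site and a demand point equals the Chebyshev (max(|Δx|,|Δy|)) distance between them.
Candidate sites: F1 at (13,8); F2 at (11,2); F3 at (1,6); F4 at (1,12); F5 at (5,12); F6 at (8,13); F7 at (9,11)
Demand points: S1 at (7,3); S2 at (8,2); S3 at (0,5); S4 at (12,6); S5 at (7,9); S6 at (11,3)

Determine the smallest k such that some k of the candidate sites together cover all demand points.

3

Coverage sets (demand points within 4 of each site):
  F1: {S4}
  F2: {S1, S2, S4, S6}
  F3: {S3}
  F4: {}
  F5: {S5}
  F6: {S5}
  F7: {S5}
No 2 sites suffice: every size-2 union leaves at least one demand point uncovered.
But {F2, F3, F5} covers everything, so the minimum is 3.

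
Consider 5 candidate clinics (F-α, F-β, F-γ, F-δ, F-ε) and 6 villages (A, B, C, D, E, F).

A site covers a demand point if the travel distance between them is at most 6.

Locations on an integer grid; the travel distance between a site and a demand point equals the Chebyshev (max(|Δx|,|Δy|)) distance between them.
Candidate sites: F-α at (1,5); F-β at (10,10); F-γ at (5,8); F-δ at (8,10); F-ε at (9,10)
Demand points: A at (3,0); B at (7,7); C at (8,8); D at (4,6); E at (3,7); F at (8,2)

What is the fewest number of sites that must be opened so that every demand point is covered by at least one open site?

2

Coverage sets (demand points within 6 of each site):
  F-α: {A, B, D, E}
  F-β: {B, C, D}
  F-γ: {B, C, D, E, F}
  F-δ: {B, C, D, E}
  F-ε: {B, C, D, E}
No single site covers all 6 demand points.
But {F-α, F-γ} covers everything, so the minimum is 2.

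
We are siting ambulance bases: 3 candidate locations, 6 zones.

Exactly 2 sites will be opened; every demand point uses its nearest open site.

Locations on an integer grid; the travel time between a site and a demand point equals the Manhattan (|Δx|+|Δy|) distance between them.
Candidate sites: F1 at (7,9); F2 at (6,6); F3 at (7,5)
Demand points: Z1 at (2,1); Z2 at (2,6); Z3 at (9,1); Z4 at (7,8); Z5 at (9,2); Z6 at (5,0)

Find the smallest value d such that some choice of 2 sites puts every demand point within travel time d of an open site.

Open {F1, F2}.
  Farthest demand point is Z1 at travel time 9 (to F2); all others are ≤ 9.
With {F1, F3} the worst case is 9.
With {F2, F3} the worst case is 9.
No size-2 selection achieves below 9.

9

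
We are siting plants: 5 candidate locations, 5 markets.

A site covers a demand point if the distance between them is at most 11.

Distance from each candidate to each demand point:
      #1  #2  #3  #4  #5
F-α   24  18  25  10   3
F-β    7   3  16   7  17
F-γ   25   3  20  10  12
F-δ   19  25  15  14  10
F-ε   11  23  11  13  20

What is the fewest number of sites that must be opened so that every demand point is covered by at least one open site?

Coverage sets (demand points within 11 of each site):
  F-α: {#4, #5}
  F-β: {#1, #2, #4}
  F-γ: {#2, #4}
  F-δ: {#5}
  F-ε: {#1, #3}
No 2 sites suffice: every size-2 union leaves at least one demand point uncovered.
But {F-α, F-β, F-ε} covers everything, so the minimum is 3.

3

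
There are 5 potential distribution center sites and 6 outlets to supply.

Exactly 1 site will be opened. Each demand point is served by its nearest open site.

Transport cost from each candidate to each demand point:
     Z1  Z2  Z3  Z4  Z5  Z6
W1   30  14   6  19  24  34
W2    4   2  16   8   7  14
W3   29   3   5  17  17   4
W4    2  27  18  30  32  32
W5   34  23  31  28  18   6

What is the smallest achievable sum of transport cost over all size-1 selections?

51

Open {W2}.
  Z1→W2 4, Z2→W2 2, Z3→W2 16, Z4→W2 8, Z5→W2 7, Z6→W2 14  ⇒ total 51.
Compare {W3}: total 75.
Compare {W1}: total 127.
No size-1 selection does better; minimum is 51.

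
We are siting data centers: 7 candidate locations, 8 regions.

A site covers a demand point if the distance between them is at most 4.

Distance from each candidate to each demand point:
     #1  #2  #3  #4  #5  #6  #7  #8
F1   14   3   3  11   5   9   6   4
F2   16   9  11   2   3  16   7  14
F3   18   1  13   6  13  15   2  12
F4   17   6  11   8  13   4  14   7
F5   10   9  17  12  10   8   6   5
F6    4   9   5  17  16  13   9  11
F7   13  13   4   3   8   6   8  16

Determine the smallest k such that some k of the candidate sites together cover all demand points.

5

Coverage sets (demand points within 4 of each site):
  F1: {#2, #3, #8}
  F2: {#4, #5}
  F3: {#2, #7}
  F4: {#6}
  F5: {}
  F6: {#1}
  F7: {#3, #4}
No 4 sites suffice: every size-4 union leaves at least one demand point uncovered.
But {F1, F2, F3, F4, F6} covers everything, so the minimum is 5.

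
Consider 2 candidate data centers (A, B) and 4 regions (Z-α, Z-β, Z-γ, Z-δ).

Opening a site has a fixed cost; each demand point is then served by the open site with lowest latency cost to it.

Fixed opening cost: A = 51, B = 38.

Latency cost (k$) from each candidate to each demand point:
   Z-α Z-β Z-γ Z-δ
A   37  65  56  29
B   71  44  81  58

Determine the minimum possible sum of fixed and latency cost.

Open {A}: assign each demand point to its cheapest open site.
  Z-α→A 37, Z-β→A 65, Z-γ→A 56, Z-δ→A 29
  latency cost 187, fixed 51 → total 238.
Compare {A, B}: latency cost 166 + fixed 89 = 255.
Compare {B}: latency cost 254 + fixed 38 = 292.

238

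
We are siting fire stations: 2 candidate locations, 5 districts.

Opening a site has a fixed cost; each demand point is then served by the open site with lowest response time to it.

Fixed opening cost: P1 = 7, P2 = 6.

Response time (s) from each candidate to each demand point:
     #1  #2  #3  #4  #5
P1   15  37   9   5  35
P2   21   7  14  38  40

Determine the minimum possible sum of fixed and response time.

84

Open {P1, P2}: assign each demand point to its cheapest open site.
  #1→P1 15, #2→P2 7, #3→P1 9, #4→P1 5, #5→P1 35
  response time 71, fixed 13 → total 84.
Compare {P1}: response time 101 + fixed 7 = 108.
Compare {P2}: response time 120 + fixed 6 = 126.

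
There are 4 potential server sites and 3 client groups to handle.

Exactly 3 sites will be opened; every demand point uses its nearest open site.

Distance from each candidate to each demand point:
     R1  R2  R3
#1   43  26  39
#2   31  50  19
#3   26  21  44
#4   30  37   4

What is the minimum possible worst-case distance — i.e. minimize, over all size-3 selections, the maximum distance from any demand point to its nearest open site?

26

Open {#1, #2, #3}.
  Farthest demand point is R1 at distance 26 (to #3); all others are ≤ 26.
With {#1, #3, #4} the worst case is 26.
With {#2, #3, #4} the worst case is 26.
No size-3 selection achieves below 26.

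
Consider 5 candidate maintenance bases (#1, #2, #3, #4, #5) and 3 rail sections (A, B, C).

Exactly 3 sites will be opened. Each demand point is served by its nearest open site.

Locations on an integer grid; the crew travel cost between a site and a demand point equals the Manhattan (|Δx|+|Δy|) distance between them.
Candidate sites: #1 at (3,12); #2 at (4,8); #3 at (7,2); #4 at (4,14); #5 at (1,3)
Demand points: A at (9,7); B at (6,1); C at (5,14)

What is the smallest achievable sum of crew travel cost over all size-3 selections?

9

Open {#2, #3, #4}.
  A→#2 6, B→#3 2, C→#4 1  ⇒ total 9.
Compare {#1, #3, #4}: total 10.
Compare {#3, #4, #5}: total 10.
No size-3 selection does better; minimum is 9.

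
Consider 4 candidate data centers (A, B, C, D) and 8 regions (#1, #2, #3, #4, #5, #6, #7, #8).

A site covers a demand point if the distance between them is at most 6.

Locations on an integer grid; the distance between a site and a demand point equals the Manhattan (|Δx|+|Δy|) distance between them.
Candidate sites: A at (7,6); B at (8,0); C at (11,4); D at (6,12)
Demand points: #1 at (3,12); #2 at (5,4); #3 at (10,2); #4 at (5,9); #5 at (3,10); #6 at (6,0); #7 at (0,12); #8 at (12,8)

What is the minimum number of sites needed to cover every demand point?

Coverage sets (demand points within 6 of each site):
  A: {#2, #4}
  B: {#3, #6}
  C: {#2, #3, #8}
  D: {#1, #4, #5, #7}
No 2 sites suffice: every size-2 union leaves at least one demand point uncovered.
But {B, C, D} covers everything, so the minimum is 3.

3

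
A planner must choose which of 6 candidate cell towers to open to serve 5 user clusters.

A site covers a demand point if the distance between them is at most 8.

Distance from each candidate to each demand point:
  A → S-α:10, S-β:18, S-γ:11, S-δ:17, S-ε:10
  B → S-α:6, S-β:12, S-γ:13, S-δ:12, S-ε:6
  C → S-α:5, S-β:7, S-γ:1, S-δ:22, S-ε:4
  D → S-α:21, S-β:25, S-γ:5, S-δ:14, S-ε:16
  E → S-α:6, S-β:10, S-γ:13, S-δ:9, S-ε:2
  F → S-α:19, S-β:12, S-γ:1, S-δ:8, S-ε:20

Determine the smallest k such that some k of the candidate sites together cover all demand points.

Coverage sets (demand points within 8 of each site):
  A: {}
  B: {S-α, S-ε}
  C: {S-α, S-β, S-γ, S-ε}
  D: {S-γ}
  E: {S-α, S-ε}
  F: {S-γ, S-δ}
No single site covers all 5 demand points.
But {C, F} covers everything, so the minimum is 2.

2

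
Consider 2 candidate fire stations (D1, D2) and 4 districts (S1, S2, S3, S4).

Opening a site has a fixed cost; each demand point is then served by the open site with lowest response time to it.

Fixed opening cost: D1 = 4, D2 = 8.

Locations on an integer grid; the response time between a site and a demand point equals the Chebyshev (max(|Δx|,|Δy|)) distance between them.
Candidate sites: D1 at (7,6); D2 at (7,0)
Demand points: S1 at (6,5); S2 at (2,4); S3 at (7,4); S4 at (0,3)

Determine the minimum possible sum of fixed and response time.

Open {D1}: assign each demand point to its cheapest open site.
  S1→D1 1, S2→D1 5, S3→D1 2, S4→D1 7
  response time 15, fixed 4 → total 19.
Compare {D1, D2}: response time 15 + fixed 12 = 27.
Compare {D2}: response time 21 + fixed 8 = 29.

19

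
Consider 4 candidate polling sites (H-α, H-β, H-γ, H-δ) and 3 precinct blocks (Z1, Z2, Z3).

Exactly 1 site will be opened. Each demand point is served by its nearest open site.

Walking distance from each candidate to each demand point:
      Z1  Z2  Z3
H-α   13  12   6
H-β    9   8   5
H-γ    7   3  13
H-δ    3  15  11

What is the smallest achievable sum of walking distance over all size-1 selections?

Open {H-β}.
  Z1→H-β 9, Z2→H-β 8, Z3→H-β 5  ⇒ total 22.
Compare {H-γ}: total 23.
Compare {H-δ}: total 29.
No size-1 selection does better; minimum is 22.

22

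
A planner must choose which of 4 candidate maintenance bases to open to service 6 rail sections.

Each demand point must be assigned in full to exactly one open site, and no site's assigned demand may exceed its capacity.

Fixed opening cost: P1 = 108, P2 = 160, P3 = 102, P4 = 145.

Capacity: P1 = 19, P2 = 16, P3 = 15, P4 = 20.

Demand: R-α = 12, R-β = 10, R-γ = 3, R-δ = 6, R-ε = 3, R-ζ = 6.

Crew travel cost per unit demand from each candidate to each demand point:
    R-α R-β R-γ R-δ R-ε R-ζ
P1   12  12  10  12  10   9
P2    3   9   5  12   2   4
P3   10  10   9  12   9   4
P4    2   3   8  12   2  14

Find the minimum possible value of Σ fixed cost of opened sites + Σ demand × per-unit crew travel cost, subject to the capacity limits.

Open {P2, P3, P4}; cheapest assignment that respects the capacities:
  P2 (cap 16, load 15): R-α, R-γ — cost 12×3 + 3×5 = 51
  P3 (cap 15, load 12): R-δ, R-ζ — cost 6×12 + 6×4 = 96
  P4 (cap 20, load 13): R-β, R-ε — cost 10×3 + 3×2 = 36
  Shipping 183, fixed 407 → total 590.
  Any other capacity-feasible assignment to {P2, P3, P4} ships for at least 183.
Compare {P1, P3, P4}: its best feasible assignment gives total 625.
Compare {P1, P2, P4}: its best feasible assignment gives total 626.
Every other set of open sites that can feasibly serve all demand totals ≥ 625 even under its best assignment. Minimum: 590.

590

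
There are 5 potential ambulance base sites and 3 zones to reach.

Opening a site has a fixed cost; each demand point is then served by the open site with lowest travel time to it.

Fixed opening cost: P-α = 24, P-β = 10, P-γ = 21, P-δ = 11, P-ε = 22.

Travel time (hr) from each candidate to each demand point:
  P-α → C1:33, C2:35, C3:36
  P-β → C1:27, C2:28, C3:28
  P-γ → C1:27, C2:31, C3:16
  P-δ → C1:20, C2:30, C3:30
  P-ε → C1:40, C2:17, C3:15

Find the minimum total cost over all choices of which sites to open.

Open {P-δ, P-ε}: assign each demand point to its cheapest open site.
  C1→P-δ 20, C2→P-ε 17, C3→P-ε 15
  travel time 52, fixed 33 → total 85.
Compare {P-δ}: travel time 80 + fixed 11 = 91.
Compare {P-β, P-ε}: travel time 59 + fixed 32 = 91.
Compare {P-β}: travel time 83 + fixed 10 = 93.
All other subsets cost ≥ 91. Minimum total cost: 85.

85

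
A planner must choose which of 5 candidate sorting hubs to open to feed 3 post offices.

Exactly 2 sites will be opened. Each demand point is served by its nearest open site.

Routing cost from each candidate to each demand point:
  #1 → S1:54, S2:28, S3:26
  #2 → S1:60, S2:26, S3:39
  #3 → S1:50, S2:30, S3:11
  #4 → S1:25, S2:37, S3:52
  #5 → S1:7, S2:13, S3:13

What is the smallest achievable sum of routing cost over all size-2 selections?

31

Open {#3, #5}.
  S1→#5 7, S2→#5 13, S3→#3 11  ⇒ total 31.
Compare {#1, #5}: total 33.
Compare {#2, #5}: total 33.
No size-2 selection does better; minimum is 31.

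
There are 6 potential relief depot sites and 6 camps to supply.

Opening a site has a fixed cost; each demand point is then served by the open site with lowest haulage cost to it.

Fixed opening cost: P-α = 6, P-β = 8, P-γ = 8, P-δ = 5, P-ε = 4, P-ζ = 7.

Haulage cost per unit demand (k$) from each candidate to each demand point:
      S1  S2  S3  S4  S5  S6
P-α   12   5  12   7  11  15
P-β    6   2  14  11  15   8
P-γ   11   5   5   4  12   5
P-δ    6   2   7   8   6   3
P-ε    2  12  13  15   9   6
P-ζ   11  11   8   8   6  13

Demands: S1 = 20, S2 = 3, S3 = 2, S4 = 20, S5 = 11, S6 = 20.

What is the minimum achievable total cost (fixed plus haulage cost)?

Open {P-γ, P-δ, P-ε}: assign each demand point to its cheapest open site.
  S1→P-ε 20×2=40, S2→P-δ 3×2=6, S3→P-γ 2×5=10, S4→P-γ 20×4=80, S5→P-δ 11×6=66, S6→P-δ 20×3=60
  haulage cost 262, fixed 17 → total 279.
Compare {P-α, P-γ, P-δ, P-ε}: haulage cost 262 + fixed 23 = 285.
Compare {P-γ, P-δ, P-ε, P-ζ}: haulage cost 262 + fixed 24 = 286.
Compare {P-β, P-γ, P-δ, P-ε}: haulage cost 262 + fixed 25 = 287.
All other subsets cost ≥ 285. Minimum total cost: 279.

279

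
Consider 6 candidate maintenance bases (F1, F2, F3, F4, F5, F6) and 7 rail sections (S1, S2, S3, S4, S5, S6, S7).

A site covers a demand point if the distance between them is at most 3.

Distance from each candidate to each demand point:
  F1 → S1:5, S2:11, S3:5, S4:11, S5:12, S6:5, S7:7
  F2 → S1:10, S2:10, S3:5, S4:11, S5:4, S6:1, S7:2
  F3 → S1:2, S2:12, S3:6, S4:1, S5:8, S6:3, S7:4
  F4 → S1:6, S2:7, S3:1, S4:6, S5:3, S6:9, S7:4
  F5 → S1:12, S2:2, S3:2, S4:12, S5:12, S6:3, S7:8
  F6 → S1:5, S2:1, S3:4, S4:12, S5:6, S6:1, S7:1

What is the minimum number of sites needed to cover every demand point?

Coverage sets (demand points within 3 of each site):
  F1: {}
  F2: {S6, S7}
  F3: {S1, S4, S6}
  F4: {S3, S5}
  F5: {S2, S3, S6}
  F6: {S2, S6, S7}
No 2 sites suffice: every size-2 union leaves at least one demand point uncovered.
But {F3, F4, F6} covers everything, so the minimum is 3.

3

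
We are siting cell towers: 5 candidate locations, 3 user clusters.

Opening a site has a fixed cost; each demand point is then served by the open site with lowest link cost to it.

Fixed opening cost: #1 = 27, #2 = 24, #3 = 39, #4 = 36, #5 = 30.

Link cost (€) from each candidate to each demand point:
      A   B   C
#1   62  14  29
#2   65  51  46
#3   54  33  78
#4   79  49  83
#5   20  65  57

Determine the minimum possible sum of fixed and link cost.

Open {#1, #5}: assign each demand point to its cheapest open site.
  A→#5 20, B→#1 14, C→#1 29
  link cost 63, fixed 57 → total 120.
Compare {#1}: link cost 105 + fixed 27 = 132.
Compare {#1, #2, #5}: link cost 63 + fixed 81 = 144.
Compare {#1, #2}: link cost 105 + fixed 51 = 156.
All other subsets cost ≥ 132. Minimum total cost: 120.

120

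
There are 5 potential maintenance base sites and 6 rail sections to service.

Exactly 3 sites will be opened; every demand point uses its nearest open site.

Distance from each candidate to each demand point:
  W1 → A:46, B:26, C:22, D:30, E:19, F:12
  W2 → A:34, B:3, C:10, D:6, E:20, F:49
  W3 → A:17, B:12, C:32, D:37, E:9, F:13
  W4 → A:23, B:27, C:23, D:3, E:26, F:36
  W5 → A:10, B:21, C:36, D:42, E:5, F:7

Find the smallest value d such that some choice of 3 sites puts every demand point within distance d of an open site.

Open {W1, W2, W5}.
  Farthest demand point is A at distance 10 (to W5); all others are ≤ 10.
With {W2, W3, W5} the worst case is 10.
With {W2, W4, W5} the worst case is 10.
No size-3 selection achieves below 10.

10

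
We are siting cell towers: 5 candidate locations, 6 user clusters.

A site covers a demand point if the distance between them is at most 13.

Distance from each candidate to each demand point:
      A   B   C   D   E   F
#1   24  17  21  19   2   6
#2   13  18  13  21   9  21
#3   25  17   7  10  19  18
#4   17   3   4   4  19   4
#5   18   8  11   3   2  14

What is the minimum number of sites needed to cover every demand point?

2

Coverage sets (demand points within 13 of each site):
  #1: {E, F}
  #2: {A, C, E}
  #3: {C, D}
  #4: {B, C, D, F}
  #5: {B, C, D, E}
No single site covers all 6 demand points.
But {#2, #4} covers everything, so the minimum is 2.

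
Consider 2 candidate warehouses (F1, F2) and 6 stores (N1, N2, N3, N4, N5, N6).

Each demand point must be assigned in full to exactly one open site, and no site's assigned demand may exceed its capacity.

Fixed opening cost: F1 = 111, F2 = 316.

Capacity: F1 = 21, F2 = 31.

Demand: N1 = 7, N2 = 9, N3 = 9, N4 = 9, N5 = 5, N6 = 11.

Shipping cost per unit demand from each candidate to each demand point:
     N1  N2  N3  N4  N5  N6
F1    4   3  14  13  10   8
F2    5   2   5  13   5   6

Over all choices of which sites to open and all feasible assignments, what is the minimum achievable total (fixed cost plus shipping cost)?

Open {F1, F2}; cheapest assignment that respects the capacities:
  F1 (cap 21, load 21): N1, N4, N5 — cost 7×4 + 9×13 + 5×10 = 195
  F2 (cap 31, load 29): N2, N3, N6 — cost 9×2 + 9×5 + 11×6 = 129
  Shipping 324, fixed 427 → total 751.
  Any other capacity-feasible assignment to {F1, F2} ships for at least 324.
Total demand is 50 and no other set of sites has combined capacity ≥ 50, so {F1, F2} is the only feasible choice of open sites. Minimum: 751.

751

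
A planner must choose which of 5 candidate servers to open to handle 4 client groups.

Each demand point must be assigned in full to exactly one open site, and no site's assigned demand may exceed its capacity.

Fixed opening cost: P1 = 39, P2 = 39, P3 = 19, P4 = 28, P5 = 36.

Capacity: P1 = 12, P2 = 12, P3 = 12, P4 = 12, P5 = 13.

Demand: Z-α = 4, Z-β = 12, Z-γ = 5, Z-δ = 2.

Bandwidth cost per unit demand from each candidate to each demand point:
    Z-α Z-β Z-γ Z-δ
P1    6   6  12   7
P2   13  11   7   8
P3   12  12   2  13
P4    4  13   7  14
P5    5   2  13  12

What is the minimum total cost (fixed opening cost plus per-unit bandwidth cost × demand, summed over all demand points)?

159

Open {P3, P4, P5}; cheapest assignment that respects the capacities:
  P3 (cap 12, load 7): Z-γ, Z-δ — cost 5×2 + 2×13 = 36
  P4 (cap 12, load 4): Z-α — cost 4×4 = 16
  P5 (cap 13, load 12): Z-β — cost 12×2 = 24
  Shipping 76, fixed 83 → total 159.
  Any other capacity-feasible assignment to {P3, P4, P5} ships for at least 76.
Compare {P3, P5}: its best feasible assignment gives total 163.
Compare {P1, P3, P5}: its best feasible assignment gives total 166.
Every other set of open sites that can feasibly serve all demand totals ≥ 163 even under its best assignment. Minimum: 159.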